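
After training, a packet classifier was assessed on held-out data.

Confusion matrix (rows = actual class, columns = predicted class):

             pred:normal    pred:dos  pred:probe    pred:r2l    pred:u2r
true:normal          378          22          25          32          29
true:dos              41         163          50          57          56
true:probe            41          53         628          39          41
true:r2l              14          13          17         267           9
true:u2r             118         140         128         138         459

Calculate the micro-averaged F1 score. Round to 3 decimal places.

Micro-averaging pools counts across classes: ΣTP=1895, ΣFP=1063, ΣFN=1063.
Micro-F1 score = 2·TP/(2·TP+FP+FN) on pooled counts = 0.641 (equals overall accuracy in single-label multiclass).

0.641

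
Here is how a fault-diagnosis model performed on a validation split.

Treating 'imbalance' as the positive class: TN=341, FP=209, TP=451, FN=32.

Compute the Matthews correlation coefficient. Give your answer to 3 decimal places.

0.575

MCC = (TP·TN − FP·FN) / √((TP+FP)(TP+FN)(TN+FP)(TN+FN))
Numerator = 451·341 − 209·32 = 147103
Denominator = √(660·483·550·373) = √65397717000 = 255729.7734
MCC = 147103 / 255729.7734 = 0.575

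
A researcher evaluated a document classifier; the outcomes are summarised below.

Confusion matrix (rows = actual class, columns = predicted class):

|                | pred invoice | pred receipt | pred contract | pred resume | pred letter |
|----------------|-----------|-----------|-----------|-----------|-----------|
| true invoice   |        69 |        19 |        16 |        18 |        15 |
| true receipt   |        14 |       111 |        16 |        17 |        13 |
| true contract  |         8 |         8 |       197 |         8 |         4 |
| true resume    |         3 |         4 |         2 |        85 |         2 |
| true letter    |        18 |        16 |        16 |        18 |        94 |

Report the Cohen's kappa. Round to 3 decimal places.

Observed agreement pₒ = trace/N = 556/791 = 0.7029
Expected agreement pₑ = Σ (rowᵢ·colᵢ)/N² = (137·112 + 171·158 + 225·247 + 96·146 + 162·128)/791² = 0.2121
κ = (pₒ − pₑ)/(1 − pₑ) = (0.7029 − 0.2121)/(1 − 0.2121) = 0.623

0.623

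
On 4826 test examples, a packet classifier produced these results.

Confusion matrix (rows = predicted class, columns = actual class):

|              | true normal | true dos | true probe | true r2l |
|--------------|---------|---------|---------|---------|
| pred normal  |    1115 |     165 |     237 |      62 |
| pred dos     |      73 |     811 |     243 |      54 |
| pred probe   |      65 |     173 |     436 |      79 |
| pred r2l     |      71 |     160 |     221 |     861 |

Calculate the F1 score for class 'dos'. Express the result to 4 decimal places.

0.6514

Take TP from the diagonal, FP from the rest of the 'dos' prediction marginal, FN from the rest of the 'dos' actual marginal.
F1 score = 2·TP/(2·TP+FP+FN).
dos: TP=811, FP=73+243+54=370, FN=165+173+160=498 → 1622/2490 = 0.65141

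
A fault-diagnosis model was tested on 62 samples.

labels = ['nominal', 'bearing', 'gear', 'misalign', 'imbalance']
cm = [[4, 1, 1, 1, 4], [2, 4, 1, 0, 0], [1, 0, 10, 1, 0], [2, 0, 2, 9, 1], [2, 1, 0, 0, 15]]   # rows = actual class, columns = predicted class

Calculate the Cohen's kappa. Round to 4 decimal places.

0.5865

Observed agreement pₒ = trace/N = 42/62 = 0.67742
Expected agreement pₑ = Σ (rowᵢ·colᵢ)/N² = (11·11 + 7·6 + 12·14 + 14·11 + 18·20)/62² = 0.21982
κ = (pₒ − pₑ)/(1 − pₑ) = (0.67742 − 0.21982)/(1 − 0.21982) = 0.5865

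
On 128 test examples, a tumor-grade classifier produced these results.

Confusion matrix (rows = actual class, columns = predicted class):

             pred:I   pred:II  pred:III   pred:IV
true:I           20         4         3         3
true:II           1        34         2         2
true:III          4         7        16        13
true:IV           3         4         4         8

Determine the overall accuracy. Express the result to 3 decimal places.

0.609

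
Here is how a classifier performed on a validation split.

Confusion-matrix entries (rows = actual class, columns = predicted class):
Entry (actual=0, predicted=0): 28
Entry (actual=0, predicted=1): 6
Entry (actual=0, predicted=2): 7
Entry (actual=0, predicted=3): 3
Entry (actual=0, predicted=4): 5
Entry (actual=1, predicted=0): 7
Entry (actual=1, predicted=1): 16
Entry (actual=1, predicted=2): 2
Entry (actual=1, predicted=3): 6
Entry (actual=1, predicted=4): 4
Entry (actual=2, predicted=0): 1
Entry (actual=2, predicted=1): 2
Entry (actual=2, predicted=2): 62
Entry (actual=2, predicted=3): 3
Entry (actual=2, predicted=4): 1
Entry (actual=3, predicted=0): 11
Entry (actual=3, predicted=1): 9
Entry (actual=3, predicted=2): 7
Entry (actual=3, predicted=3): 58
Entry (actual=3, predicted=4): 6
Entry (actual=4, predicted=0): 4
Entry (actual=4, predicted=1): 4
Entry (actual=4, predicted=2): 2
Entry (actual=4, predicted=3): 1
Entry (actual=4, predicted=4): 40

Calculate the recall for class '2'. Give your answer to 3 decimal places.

recall = TP/(TP+FN).
2: TP=62, FN=1+2+3+1=7 → 62/69 = 0.8986

0.899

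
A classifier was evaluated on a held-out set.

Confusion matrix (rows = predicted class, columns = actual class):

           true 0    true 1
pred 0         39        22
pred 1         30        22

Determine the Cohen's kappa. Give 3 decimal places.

0.063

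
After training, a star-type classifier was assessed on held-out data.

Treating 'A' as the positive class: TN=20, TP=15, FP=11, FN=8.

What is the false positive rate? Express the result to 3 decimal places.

FPR = FP/(FP+TN) = 11/(11+20) = 0.355

0.355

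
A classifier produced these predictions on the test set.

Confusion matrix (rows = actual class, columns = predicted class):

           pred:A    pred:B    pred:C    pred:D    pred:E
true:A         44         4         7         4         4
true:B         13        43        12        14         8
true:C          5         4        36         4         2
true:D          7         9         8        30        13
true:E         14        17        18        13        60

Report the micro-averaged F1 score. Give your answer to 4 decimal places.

0.5420

Micro-averaging pools counts across classes: ΣTP=213, ΣFP=180, ΣFN=180.
Micro-F1 score = 2·TP/(2·TP+FP+FN) on pooled counts = 0.5420 (equals overall accuracy in single-label multiclass).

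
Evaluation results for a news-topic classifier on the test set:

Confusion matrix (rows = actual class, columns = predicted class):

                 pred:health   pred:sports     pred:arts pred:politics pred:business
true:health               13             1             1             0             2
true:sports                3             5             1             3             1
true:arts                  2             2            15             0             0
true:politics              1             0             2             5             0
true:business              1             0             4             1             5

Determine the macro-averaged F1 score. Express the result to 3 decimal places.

0.602

Per-class F1 score (2·TP/(2·TP+FP+FN)):
  health: TP=13, FP=3+2+1+1=7, FN=1+1+0+2=4 → 26/37 = 0.7027
  sports: TP=5, FP=1+2+0+0=3, FN=3+1+3+1=8 → 10/21 = 0.4762
  arts: TP=15, FP=1+1+2+4=8, FN=2+2+0+0=4 → 30/42 = 0.7143
  politics: TP=5, FP=0+3+0+1=4, FN=1+0+2+0=3 → 10/17 = 0.5882
  business: TP=5, FP=2+1+0+0=3, FN=1+0+4+1=6 → 10/19 = 0.5263
Macro-F1 score = mean = (0.7027 + 0.4762 + 0.7143 + 0.5882 + 0.5263) / 5 = 0.602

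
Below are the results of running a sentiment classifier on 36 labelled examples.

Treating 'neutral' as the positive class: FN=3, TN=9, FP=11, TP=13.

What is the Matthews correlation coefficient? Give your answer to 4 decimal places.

0.2767

MCC = (TP·TN − FP·FN) / √((TP+FP)(TP+FN)(TN+FP)(TN+FN))
Numerator = 13·9 − 11·3 = 84
Denominator = √(24·16·20·12) = √92160 = 303.5787
MCC = 84 / 303.5787 = 0.2767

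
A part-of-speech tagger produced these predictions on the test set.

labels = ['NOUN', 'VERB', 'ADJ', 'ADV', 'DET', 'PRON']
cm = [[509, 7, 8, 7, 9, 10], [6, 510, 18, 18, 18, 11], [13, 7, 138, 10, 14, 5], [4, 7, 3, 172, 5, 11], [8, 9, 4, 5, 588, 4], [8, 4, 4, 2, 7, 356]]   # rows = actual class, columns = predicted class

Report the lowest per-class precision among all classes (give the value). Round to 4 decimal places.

0.7886

Per-class precision (TP/(TP+FP)):
  NOUN: TP=509, FP=6+13+4+8+8=39 → 509/548 = 0.92883
  VERB: TP=510, FP=7+7+7+9+4=34 → 510/544 = 0.93750
  ADJ: TP=138, FP=8+18+3+4+4=37 → 138/175 = 0.78857
  ADV: TP=172, FP=7+18+10+5+2=42 → 172/214 = 0.80374
  DET: TP=588, FP=9+18+14+5+7=53 → 588/641 = 0.91732
  PRON: TP=356, FP=10+11+5+11+4=41 → 356/397 = 0.89673
Lowest is class 'ADJ' with precision = 0.7886.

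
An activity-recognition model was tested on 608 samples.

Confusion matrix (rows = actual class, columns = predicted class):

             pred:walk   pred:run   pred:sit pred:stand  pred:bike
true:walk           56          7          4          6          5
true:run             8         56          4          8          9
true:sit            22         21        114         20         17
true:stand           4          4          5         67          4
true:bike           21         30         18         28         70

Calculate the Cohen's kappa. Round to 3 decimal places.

Observed agreement pₒ = trace/N = 363/608 = 0.5970
Expected agreement pₑ = Σ (rowᵢ·colᵢ)/N² = (78·111 + 85·118 + 194·145 + 84·129 + 167·105)/608² = 0.2034
κ = (pₒ − pₑ)/(1 − pₑ) = (0.5970 − 0.2034)/(1 − 0.2034) = 0.494

0.494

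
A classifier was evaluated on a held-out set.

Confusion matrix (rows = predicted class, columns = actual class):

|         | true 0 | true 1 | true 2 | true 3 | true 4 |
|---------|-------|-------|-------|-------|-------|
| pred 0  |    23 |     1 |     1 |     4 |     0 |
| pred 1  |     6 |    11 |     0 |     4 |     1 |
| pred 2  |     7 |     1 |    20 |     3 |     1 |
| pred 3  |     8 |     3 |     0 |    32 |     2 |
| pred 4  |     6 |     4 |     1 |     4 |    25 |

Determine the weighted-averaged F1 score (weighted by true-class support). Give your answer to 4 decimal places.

Per-class F1 score (2·TP/(2·TP+FP+FN)):
  0: TP=23, FP=1+1+4+0=6, FN=6+7+8+6=27 → 46/79 = 0.58228
  1: TP=11, FP=6+0+4+1=11, FN=1+1+3+4=9 → 22/42 = 0.52381
  2: TP=20, FP=7+1+3+1=12, FN=1+0+0+1=2 → 40/54 = 0.74074
  3: TP=32, FP=8+3+0+2=13, FN=4+4+3+4=15 → 64/92 = 0.69565
  4: TP=25, FP=6+4+1+4=15, FN=0+1+1+2=4 → 50/69 = 0.72464
Weighted-F1 score = Σ (supportᵢ/N)·F1 scoreᵢ with N=168: (50/168)·0.58228 + (20/168)·0.52381 + (22/168)·0.74074 + (47/168)·0.69565 + (29/168)·0.72464 = 0.6524

0.6524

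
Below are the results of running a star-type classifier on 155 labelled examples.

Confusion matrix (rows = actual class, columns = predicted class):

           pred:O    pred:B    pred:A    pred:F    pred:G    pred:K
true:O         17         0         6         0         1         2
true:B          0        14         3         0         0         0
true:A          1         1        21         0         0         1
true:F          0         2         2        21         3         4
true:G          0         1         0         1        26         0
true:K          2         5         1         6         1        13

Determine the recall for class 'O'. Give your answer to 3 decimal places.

Treat 'O' as positive and all other classes as negative.
recall = TP/(TP+FN).
O: TP=17, FN=0+6+0+1+2=9 → 17/26 = 0.6538

0.654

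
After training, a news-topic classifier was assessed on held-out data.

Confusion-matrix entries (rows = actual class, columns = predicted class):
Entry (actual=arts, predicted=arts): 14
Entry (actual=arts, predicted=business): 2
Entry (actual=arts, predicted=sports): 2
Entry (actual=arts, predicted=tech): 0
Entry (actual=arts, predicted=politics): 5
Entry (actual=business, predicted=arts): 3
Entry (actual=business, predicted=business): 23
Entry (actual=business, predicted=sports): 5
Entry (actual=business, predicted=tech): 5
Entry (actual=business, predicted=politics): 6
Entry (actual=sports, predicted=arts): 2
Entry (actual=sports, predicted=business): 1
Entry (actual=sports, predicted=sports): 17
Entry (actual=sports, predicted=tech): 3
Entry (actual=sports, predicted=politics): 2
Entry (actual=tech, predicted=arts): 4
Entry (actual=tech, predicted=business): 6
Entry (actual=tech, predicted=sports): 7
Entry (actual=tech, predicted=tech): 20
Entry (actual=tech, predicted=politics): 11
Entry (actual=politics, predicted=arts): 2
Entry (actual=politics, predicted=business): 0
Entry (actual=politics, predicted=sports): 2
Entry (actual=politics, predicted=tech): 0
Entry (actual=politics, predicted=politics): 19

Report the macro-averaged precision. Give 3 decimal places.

0.590

Per-class precision (TP/(TP+FP)):
  arts: TP=14, FP=3+2+4+2=11 → 14/25 = 0.5600
  business: TP=23, FP=2+1+6+0=9 → 23/32 = 0.7188
  sports: TP=17, FP=2+5+7+2=16 → 17/33 = 0.5152
  tech: TP=20, FP=0+5+3+0=8 → 20/28 = 0.7143
  politics: TP=19, FP=5+6+2+11=24 → 19/43 = 0.4419
Macro-precision = mean = (0.5600 + 0.7188 + 0.5152 + 0.7143 + 0.4419) / 5 = 0.590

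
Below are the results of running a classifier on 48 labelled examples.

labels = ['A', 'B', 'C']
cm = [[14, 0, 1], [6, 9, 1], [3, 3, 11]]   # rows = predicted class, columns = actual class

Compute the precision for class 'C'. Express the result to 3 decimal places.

0.647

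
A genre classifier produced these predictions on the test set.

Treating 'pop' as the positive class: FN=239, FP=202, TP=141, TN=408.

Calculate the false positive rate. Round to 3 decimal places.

FPR = FP/(FP+TN) = 202/(202+408) = 0.331

0.331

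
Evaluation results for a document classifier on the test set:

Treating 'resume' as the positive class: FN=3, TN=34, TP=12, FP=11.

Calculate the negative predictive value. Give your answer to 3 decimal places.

NPV = TN/(TN+FN) = 34/(34+3) = 0.919

0.919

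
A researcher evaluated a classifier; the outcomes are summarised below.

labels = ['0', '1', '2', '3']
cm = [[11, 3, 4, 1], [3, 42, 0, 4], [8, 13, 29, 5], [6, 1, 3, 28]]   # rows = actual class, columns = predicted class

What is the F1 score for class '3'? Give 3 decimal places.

0.737

Take TP from the diagonal, FP from the rest of the '3' prediction marginal, FN from the rest of the '3' actual marginal.
F1 score = 2·TP/(2·TP+FP+FN).
3: TP=28, FP=1+4+5=10, FN=6+1+3=10 → 56/76 = 0.7368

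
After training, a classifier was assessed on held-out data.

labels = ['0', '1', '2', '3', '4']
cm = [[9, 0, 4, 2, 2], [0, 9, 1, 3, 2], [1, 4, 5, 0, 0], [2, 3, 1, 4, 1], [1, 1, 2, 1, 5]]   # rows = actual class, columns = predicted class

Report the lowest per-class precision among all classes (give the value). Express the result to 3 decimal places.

0.385

Per-class precision (TP/(TP+FP)):
  0: TP=9, FP=0+1+2+1=4 → 9/13 = 0.6923
  1: TP=9, FP=0+4+3+1=8 → 9/17 = 0.5294
  2: TP=5, FP=4+1+1+2=8 → 5/13 = 0.3846
  3: TP=4, FP=2+3+0+1=6 → 4/10 = 0.4000
  4: TP=5, FP=2+2+0+1=5 → 5/10 = 0.5000
Lowest is class '2' with precision = 0.385.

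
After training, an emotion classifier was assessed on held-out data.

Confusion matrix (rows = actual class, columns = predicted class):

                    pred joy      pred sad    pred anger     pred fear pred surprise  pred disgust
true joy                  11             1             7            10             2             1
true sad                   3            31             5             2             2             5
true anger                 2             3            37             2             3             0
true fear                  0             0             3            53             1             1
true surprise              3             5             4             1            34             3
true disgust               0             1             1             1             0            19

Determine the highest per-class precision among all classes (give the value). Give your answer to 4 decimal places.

0.8095

Per-class precision (TP/(TP+FP)):
  joy: TP=11, FP=3+2+0+3+0=8 → 11/19 = 0.57895
  sad: TP=31, FP=1+3+0+5+1=10 → 31/41 = 0.75610
  anger: TP=37, FP=7+5+3+4+1=20 → 37/57 = 0.64912
  fear: TP=53, FP=10+2+2+1+1=16 → 53/69 = 0.76812
  surprise: TP=34, FP=2+2+3+1+0=8 → 34/42 = 0.80952
  disgust: TP=19, FP=1+5+0+1+3=10 → 19/29 = 0.65517
Highest is class 'surprise' with precision = 0.8095.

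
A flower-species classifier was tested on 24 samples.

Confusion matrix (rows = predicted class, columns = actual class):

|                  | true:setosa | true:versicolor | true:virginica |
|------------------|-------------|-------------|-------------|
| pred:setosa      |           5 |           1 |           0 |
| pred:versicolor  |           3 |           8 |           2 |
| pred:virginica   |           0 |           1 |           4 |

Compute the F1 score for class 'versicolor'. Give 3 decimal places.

0.696

One-vs-rest for 'versicolor': TP = diagonal; FP = other classes predicted 'versicolor'; FN = 'versicolor' predicted as other.
F1 score = 2·TP/(2·TP+FP+FN).
versicolor: TP=8, FP=3+2=5, FN=1+1=2 → 16/23 = 0.6957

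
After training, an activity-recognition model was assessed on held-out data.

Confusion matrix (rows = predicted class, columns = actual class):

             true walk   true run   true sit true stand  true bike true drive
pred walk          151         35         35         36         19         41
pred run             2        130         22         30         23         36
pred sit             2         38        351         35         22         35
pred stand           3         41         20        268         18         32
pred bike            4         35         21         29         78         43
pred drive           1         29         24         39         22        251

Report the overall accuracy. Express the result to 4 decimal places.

0.6142

Accuracy = trace / total = (151+130+351+268+78+251=1229) / 2001 = 1229/2001 = 0.6142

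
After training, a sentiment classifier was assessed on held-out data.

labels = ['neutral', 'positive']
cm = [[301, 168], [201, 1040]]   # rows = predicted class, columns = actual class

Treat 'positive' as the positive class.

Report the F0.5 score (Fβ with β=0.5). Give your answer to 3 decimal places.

Fβ = (1+β²)·TP / ((1+β²)·TP + β²·FN + FP), with β²=1/4
= 1.25·1040 / (1.25·1040 + 0.25·168 + 201) = 0.843

0.843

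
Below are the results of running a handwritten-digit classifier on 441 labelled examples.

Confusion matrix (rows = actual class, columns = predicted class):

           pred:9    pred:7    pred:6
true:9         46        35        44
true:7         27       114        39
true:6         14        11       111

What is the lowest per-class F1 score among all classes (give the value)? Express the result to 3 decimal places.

0.434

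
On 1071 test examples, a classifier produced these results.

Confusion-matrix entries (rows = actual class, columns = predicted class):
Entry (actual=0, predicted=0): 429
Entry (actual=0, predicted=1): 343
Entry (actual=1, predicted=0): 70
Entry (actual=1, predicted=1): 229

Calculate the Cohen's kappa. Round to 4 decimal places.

Observed agreement pₒ = trace/N = 658/1071 = 0.61438
Expected agreement pₑ = Σ (rowᵢ·colᵢ)/N² = (772·499 + 299·572)/1071² = 0.48495
κ = (pₒ − pₑ)/(1 − pₑ) = (0.61438 − 0.48495)/(1 − 0.48495) = 0.2513

0.2513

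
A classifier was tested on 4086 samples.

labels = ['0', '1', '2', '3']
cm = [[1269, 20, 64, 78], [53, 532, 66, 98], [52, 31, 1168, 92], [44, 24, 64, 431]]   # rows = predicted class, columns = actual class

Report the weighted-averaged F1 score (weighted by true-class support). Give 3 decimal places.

0.830

Per-class F1 score (2·TP/(2·TP+FP+FN)):
  0: TP=1269, FP=20+64+78=162, FN=53+52+44=149 → 2538/2849 = 0.8908
  1: TP=532, FP=53+66+98=217, FN=20+31+24=75 → 1064/1356 = 0.7847
  2: TP=1168, FP=52+31+92=175, FN=64+66+64=194 → 2336/2705 = 0.8636
  3: TP=431, FP=44+24+64=132, FN=78+98+92=268 → 862/1262 = 0.6830
Weighted-F1 score = Σ (supportᵢ/N)·F1 scoreᵢ with N=4086: (1418/4086)·0.8908 + (607/4086)·0.7847 + (1362/4086)·0.8636 + (699/4086)·0.6830 = 0.830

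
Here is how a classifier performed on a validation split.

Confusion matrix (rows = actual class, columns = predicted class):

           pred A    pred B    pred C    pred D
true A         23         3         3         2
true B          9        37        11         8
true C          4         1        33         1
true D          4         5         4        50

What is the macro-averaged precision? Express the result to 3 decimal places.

0.712

Per-class precision (TP/(TP+FP)):
  A: TP=23, FP=9+4+4=17 → 23/40 = 0.5750
  B: TP=37, FP=3+1+5=9 → 37/46 = 0.8043
  C: TP=33, FP=3+11+4=18 → 33/51 = 0.6471
  D: TP=50, FP=2+8+1=11 → 50/61 = 0.8197
Macro-precision = mean = (0.5750 + 0.8043 + 0.6471 + 0.8197) / 4 = 0.712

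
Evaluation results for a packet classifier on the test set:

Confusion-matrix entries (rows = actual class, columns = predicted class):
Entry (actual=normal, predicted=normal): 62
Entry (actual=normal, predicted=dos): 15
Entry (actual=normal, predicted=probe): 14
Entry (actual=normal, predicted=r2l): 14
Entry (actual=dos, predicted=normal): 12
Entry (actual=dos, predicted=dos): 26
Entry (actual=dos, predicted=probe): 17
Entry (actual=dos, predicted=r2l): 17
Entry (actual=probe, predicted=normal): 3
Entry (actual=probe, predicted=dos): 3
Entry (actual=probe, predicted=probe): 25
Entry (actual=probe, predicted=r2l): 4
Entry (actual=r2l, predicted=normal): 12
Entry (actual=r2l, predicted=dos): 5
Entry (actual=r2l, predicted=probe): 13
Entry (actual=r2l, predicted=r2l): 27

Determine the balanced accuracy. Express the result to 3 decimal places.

Balanced accuracy = mean of per-class recall.
  normal: recall = 62/105 = 0.5905
  dos: recall = 26/72 = 0.3611
  probe: recall = 25/35 = 0.7143
  r2l: recall = 27/57 = 0.4737
Mean = (0.5905 + 0.3611 + 0.7143 + 0.4737) / 4 = 0.535

0.535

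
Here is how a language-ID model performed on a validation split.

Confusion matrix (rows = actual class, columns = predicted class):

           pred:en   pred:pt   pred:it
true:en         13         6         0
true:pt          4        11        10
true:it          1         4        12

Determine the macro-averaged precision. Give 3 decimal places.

0.597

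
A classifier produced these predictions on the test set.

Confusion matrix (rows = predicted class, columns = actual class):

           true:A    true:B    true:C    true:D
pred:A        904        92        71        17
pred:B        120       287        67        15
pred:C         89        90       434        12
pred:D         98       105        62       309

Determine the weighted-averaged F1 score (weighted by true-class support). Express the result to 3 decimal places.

0.699

Per-class F1 score (2·TP/(2·TP+FP+FN)):
  A: TP=904, FP=92+71+17=180, FN=120+89+98=307 → 1808/2295 = 0.7878
  B: TP=287, FP=120+67+15=202, FN=92+90+105=287 → 574/1063 = 0.5400
  C: TP=434, FP=89+90+12=191, FN=71+67+62=200 → 868/1259 = 0.6894
  D: TP=309, FP=98+105+62=265, FN=17+15+12=44 → 618/927 = 0.6667
Weighted-F1 score = Σ (supportᵢ/N)·F1 scoreᵢ with N=2772: (1211/2772)·0.7878 + (574/2772)·0.5400 + (634/2772)·0.6894 + (353/2772)·0.6667 = 0.699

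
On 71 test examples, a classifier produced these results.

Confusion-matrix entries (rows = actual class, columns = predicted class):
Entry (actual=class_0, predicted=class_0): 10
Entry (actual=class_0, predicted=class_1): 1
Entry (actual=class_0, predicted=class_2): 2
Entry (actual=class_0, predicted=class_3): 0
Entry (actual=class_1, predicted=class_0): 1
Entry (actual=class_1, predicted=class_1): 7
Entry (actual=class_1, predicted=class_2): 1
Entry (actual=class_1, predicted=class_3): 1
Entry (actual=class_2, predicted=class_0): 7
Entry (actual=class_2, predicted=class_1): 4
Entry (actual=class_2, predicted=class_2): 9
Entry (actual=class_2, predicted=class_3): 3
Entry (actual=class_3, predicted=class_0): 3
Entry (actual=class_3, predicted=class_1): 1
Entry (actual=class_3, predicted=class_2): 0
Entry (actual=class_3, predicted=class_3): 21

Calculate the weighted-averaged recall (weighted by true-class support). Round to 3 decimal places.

Per-class recall (TP/(TP+FN)):
  class_0: TP=10, FN=1+2+0=3 → 10/13 = 0.7692
  class_1: TP=7, FN=1+1+1=3 → 7/10 = 0.7000
  class_2: TP=9, FN=7+4+3=14 → 9/23 = 0.3913
  class_3: TP=21, FN=3+1+0=4 → 21/25 = 0.8400
Weighted-recall = Σ (supportᵢ/N)·recallᵢ with N=71: (13/71)·0.7692 + (10/71)·0.7000 + (23/71)·0.3913 + (25/71)·0.8400 = 0.662

0.662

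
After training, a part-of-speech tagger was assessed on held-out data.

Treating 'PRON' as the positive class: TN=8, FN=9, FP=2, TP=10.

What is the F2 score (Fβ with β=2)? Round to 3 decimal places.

0.568

Fβ = (1+β²)·TP / ((1+β²)·TP + β²·FN + FP), with β²=4
= 5·10 / (5·10 + 4·9 + 2) = 0.568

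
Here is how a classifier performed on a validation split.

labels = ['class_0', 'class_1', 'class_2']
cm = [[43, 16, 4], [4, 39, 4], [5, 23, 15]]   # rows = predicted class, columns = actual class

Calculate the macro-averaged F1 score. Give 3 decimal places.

0.609

Per-class F1 score (2·TP/(2·TP+FP+FN)):
  class_0: TP=43, FP=16+4=20, FN=4+5=9 → 86/115 = 0.7478
  class_1: TP=39, FP=4+4=8, FN=16+23=39 → 78/125 = 0.6240
  class_2: TP=15, FP=5+23=28, FN=4+4=8 → 30/66 = 0.4545
Macro-F1 score = mean = (0.7478 + 0.6240 + 0.4545) / 3 = 0.609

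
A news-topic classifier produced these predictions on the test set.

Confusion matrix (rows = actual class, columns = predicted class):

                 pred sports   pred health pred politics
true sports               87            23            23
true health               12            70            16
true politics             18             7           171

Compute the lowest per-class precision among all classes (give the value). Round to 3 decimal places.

0.700

Per-class precision (TP/(TP+FP)):
  sports: TP=87, FP=12+18=30 → 87/117 = 0.7436
  health: TP=70, FP=23+7=30 → 70/100 = 0.7000
  politics: TP=171, FP=23+16=39 → 171/210 = 0.8143
Lowest is class 'health' with precision = 0.700.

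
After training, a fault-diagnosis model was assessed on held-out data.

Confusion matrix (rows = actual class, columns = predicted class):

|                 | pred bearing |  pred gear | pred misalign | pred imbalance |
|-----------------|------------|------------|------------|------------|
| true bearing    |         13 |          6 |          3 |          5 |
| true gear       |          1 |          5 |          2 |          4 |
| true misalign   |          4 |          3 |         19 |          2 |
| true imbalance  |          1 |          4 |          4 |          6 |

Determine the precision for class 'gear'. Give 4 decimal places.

0.2778

Take TP from the diagonal, FP from the rest of the 'gear' prediction marginal, FN from the rest of the 'gear' actual marginal.
precision = TP/(TP+FP).
gear: TP=5, FP=6+3+4=13 → 5/18 = 0.27778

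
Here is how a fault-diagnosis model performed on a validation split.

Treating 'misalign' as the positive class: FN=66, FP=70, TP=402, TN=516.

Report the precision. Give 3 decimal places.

0.852

Precision = TP/(TP+FP) = 402/(402+70) = 402/472 = 0.852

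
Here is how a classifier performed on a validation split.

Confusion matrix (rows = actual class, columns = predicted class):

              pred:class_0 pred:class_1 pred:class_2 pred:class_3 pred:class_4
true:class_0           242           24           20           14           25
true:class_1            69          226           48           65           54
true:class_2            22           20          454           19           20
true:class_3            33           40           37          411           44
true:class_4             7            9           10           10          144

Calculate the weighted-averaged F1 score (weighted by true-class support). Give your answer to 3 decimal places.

0.712

Per-class F1 score (2·TP/(2·TP+FP+FN)):
  class_0: TP=242, FP=69+22+33+7=131, FN=24+20+14+25=83 → 484/698 = 0.6934
  class_1: TP=226, FP=24+20+40+9=93, FN=69+48+65+54=236 → 452/781 = 0.5787
  class_2: TP=454, FP=20+48+37+10=115, FN=22+20+19+20=81 → 908/1104 = 0.8225
  class_3: TP=411, FP=14+65+19+10=108, FN=33+40+37+44=154 → 822/1084 = 0.7583
  class_4: TP=144, FP=25+54+20+44=143, FN=7+9+10+10=36 → 288/467 = 0.6167
Weighted-F1 score = Σ (supportᵢ/N)·F1 scoreᵢ with N=2067: (325/2067)·0.6934 + (462/2067)·0.5787 + (535/2067)·0.8225 + (565/2067)·0.7583 + (180/2067)·0.6167 = 0.712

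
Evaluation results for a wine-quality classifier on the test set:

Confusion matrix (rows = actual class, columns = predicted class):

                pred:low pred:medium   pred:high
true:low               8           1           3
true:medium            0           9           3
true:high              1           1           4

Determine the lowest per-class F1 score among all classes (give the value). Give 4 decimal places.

0.5000

Per-class F1 score (2·TP/(2·TP+FP+FN)):
  low: TP=8, FP=0+1=1, FN=1+3=4 → 16/21 = 0.76190
  medium: TP=9, FP=1+1=2, FN=0+3=3 → 18/23 = 0.78261
  high: TP=4, FP=3+3=6, FN=1+1=2 → 8/16 = 0.50000
Lowest is class 'high' with F1 score = 0.5000.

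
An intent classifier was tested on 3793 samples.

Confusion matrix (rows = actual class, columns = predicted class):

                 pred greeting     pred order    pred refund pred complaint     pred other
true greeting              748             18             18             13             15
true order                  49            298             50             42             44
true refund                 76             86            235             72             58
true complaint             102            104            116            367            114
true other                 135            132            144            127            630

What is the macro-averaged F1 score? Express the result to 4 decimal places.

Per-class F1 score (2·TP/(2·TP+FP+FN)):
  greeting: TP=748, FP=49+76+102+135=362, FN=18+18+13+15=64 → 1496/1922 = 0.77836
  order: TP=298, FP=18+86+104+132=340, FN=49+50+42+44=185 → 596/1121 = 0.53167
  refund: TP=235, FP=18+50+116+144=328, FN=76+86+72+58=292 → 470/1090 = 0.43119
  complaint: TP=367, FP=13+42+72+127=254, FN=102+104+116+114=436 → 734/1424 = 0.51545
  other: TP=630, FP=15+44+58+114=231, FN=135+132+144+127=538 → 1260/2029 = 0.62100
Macro-F1 score = mean = (0.77836 + 0.53167 + 0.43119 + 0.51545 + 0.62100) / 5 = 0.5755

0.5755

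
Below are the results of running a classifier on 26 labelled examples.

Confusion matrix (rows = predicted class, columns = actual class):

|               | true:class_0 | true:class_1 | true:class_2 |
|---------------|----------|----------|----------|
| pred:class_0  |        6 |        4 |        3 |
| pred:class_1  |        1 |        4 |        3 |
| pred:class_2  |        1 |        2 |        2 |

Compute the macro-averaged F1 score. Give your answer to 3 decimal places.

0.441

Per-class F1 score (2·TP/(2·TP+FP+FN)):
  class_0: TP=6, FP=4+3=7, FN=1+1=2 → 12/21 = 0.5714
  class_1: TP=4, FP=1+3=4, FN=4+2=6 → 8/18 = 0.4444
  class_2: TP=2, FP=1+2=3, FN=3+3=6 → 4/13 = 0.3077
Macro-F1 score = mean = (0.5714 + 0.4444 + 0.3077) / 3 = 0.441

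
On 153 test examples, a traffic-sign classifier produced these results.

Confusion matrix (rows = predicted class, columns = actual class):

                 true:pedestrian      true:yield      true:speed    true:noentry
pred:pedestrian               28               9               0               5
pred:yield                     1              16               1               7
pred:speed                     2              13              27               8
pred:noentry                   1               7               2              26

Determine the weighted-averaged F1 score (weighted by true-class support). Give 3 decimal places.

Per-class F1 score (2·TP/(2·TP+FP+FN)):
  pedestrian: TP=28, FP=9+0+5=14, FN=1+2+1=4 → 56/74 = 0.7568
  yield: TP=16, FP=1+1+7=9, FN=9+13+7=29 → 32/70 = 0.4571
  speed: TP=27, FP=2+13+8=23, FN=0+1+2=3 → 54/80 = 0.6750
  noentry: TP=26, FP=1+7+2=10, FN=5+7+8=20 → 52/82 = 0.6341
Weighted-F1 score = Σ (supportᵢ/N)·F1 scoreᵢ with N=153: (32/153)·0.7568 + (45/153)·0.4571 + (30/153)·0.6750 + (46/153)·0.6341 = 0.616

0.616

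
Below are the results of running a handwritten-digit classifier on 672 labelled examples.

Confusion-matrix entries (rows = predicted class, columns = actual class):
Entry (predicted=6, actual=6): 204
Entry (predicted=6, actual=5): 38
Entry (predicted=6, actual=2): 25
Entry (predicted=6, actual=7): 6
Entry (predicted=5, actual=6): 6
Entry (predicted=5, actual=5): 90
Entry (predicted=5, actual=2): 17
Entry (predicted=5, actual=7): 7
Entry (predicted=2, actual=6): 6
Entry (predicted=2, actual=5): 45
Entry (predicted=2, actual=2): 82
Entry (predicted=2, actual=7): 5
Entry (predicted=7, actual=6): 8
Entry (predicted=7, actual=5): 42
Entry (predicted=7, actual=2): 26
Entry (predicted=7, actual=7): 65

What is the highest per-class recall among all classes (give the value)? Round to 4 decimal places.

0.9107

Per-class recall (TP/(TP+FN)):
  6: TP=204, FN=6+6+8=20 → 204/224 = 0.91071
  5: TP=90, FN=38+45+42=125 → 90/215 = 0.41860
  2: TP=82, FN=25+17+26=68 → 82/150 = 0.54667
  7: TP=65, FN=6+7+5=18 → 65/83 = 0.78313
Highest is class '6' with recall = 0.9107.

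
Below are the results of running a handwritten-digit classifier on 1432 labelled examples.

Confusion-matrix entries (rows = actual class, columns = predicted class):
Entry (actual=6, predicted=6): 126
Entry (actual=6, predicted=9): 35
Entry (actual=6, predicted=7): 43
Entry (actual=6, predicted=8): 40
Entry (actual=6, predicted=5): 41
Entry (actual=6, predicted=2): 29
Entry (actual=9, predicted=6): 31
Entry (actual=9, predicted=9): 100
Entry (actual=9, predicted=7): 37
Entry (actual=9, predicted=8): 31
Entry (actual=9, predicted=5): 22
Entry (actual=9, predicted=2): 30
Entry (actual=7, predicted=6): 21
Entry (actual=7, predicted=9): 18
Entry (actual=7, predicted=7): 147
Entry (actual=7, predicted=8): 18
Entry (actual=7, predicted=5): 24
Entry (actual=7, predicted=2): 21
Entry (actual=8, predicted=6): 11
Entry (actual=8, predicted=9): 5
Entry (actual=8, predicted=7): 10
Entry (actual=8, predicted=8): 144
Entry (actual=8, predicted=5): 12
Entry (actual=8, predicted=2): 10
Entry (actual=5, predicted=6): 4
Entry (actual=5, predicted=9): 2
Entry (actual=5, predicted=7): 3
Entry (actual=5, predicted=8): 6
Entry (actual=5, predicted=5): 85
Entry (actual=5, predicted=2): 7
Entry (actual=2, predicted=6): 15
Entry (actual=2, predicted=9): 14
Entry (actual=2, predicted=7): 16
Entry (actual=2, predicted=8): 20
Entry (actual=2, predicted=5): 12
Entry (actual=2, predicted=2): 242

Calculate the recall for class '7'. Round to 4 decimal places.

0.5904

Treat '7' as positive and all other classes as negative.
recall = TP/(TP+FN).
7: TP=147, FN=21+18+18+24+21=102 → 147/249 = 0.59036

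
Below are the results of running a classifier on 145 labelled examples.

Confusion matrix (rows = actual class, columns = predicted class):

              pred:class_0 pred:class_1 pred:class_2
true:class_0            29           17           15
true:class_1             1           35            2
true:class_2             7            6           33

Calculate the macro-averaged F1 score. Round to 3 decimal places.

0.670

Per-class F1 score (2·TP/(2·TP+FP+FN)):
  class_0: TP=29, FP=1+7=8, FN=17+15=32 → 58/98 = 0.5918
  class_1: TP=35, FP=17+6=23, FN=1+2=3 → 70/96 = 0.7292
  class_2: TP=33, FP=15+2=17, FN=7+6=13 → 66/96 = 0.6875
Macro-F1 score = mean = (0.5918 + 0.7292 + 0.6875) / 3 = 0.670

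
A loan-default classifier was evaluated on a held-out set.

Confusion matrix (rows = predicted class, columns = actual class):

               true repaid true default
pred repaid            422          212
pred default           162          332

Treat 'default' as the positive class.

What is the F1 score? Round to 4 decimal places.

Precision = TP/(TP+FP) = 332/494 = 0.6721
Recall = TP/(TP+FN) = 332/544 = 0.6103
F1 = 2·TP/(2·TP+FP+FN) = 664/1038 = 0.6397

0.6397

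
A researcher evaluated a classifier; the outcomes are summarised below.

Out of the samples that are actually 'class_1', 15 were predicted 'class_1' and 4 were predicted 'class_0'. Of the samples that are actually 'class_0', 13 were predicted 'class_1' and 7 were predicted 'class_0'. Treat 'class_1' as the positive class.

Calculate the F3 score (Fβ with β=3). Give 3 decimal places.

Fβ = (1+β²)·TP / ((1+β²)·TP + β²·FN + FP), with β²=9
= 10·15 / (10·15 + 9·4 + 13) = 0.754

0.754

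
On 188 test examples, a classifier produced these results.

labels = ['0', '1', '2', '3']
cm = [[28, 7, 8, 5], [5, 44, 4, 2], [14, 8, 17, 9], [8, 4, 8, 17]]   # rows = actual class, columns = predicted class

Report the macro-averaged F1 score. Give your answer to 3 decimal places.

Per-class F1 score (2·TP/(2·TP+FP+FN)):
  0: TP=28, FP=5+14+8=27, FN=7+8+5=20 → 56/103 = 0.5437
  1: TP=44, FP=7+8+4=19, FN=5+4+2=11 → 88/118 = 0.7458
  2: TP=17, FP=8+4+8=20, FN=14+8+9=31 → 34/85 = 0.4000
  3: TP=17, FP=5+2+9=16, FN=8+4+8=20 → 34/70 = 0.4857
Macro-F1 score = mean = (0.5437 + 0.7458 + 0.4000 + 0.4857) / 4 = 0.544

0.544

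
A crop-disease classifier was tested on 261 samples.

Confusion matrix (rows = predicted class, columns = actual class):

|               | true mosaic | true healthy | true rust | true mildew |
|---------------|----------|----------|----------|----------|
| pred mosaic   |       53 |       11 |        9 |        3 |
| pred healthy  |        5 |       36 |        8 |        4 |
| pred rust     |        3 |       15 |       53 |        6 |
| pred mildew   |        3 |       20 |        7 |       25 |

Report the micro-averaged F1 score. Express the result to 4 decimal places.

Micro-averaging pools counts across classes: ΣTP=167, ΣFP=94, ΣFN=94.
Micro-F1 score = 2·TP/(2·TP+FP+FN) on pooled counts = 0.6398 (equals overall accuracy in single-label multiclass).

0.6398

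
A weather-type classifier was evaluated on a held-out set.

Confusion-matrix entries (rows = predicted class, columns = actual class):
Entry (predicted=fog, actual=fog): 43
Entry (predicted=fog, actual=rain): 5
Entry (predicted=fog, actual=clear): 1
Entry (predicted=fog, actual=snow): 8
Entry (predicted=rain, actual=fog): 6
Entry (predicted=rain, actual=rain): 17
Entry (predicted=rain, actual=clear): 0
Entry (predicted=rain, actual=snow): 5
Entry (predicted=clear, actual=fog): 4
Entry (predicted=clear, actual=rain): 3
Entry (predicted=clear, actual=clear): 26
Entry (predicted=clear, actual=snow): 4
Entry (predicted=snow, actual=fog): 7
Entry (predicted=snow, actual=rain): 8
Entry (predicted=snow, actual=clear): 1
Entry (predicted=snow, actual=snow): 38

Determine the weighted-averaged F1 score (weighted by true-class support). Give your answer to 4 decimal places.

Per-class F1 score (2·TP/(2·TP+FP+FN)):
  fog: TP=43, FP=5+1+8=14, FN=6+4+7=17 → 86/117 = 0.73504
  rain: TP=17, FP=6+0+5=11, FN=5+3+8=16 → 34/61 = 0.55738
  clear: TP=26, FP=4+3+4=11, FN=1+0+1=2 → 52/65 = 0.80000
  snow: TP=38, FP=7+8+1=16, FN=8+5+4=17 → 76/109 = 0.69725
Weighted-F1 score = Σ (supportᵢ/N)·F1 scoreᵢ with N=176: (60/176)·0.73504 + (33/176)·0.55738 + (28/176)·0.80000 + (55/176)·0.69725 = 0.7003

0.7003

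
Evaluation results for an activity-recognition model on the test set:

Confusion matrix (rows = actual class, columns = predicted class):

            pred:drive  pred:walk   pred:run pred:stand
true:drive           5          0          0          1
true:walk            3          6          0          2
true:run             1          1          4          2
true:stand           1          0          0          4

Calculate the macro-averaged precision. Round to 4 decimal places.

0.7004

Per-class precision (TP/(TP+FP)):
  drive: TP=5, FP=3+1+1=5 → 5/10 = 0.50000
  walk: TP=6, FP=0+1+0=1 → 6/7 = 0.85714
  run: TP=4, FP=0+0+0=0 → 4/4 = 1.00000
  stand: TP=4, FP=1+2+2=5 → 4/9 = 0.44444
Macro-precision = mean = (0.50000 + 0.85714 + 1.00000 + 0.44444) / 4 = 0.7004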